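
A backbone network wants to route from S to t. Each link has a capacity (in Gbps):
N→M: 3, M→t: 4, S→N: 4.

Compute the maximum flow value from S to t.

3

Augment S→N→M→t: bottleneck 3. Total 3.
No augmenting path remains in the residual graph.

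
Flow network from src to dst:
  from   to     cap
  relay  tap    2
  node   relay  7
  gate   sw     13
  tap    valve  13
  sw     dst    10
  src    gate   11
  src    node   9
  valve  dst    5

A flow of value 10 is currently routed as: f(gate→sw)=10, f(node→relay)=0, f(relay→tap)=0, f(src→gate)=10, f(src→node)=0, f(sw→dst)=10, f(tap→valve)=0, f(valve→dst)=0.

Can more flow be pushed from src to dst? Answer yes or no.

Yes

Residual path src→node→relay→tap→valve→dst has bottleneck 2 > 0.
Pushing 2 along it raises the flow to 12, so the given flow is not maximum.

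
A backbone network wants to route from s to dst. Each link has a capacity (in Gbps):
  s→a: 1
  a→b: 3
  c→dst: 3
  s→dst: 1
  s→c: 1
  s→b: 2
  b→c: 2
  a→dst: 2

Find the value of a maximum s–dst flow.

Augment s→dst: bottleneck 1. Total 1.
Augment s→a→dst: bottleneck 1. Total 2.
Augment s→c→dst: bottleneck 1. Total 3.
Augment s→b→c→dst: bottleneck 2. Total 5.
No augmenting path remains in the residual graph.

5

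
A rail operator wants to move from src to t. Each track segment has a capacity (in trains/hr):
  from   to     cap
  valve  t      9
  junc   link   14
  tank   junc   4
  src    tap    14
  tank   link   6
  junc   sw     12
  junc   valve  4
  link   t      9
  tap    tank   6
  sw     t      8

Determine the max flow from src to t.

Augment src→tap→tank→link→t: bottleneck 6. Total 6.
No augmenting path remains in the residual graph.

6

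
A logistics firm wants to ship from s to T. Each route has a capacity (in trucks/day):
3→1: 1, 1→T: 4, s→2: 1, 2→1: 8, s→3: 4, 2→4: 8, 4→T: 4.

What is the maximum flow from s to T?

2

Augment s→2→4→T: bottleneck 1. Total 1.
Augment s→3→1→T: bottleneck 1. Total 2.
No augmenting path remains in the residual graph.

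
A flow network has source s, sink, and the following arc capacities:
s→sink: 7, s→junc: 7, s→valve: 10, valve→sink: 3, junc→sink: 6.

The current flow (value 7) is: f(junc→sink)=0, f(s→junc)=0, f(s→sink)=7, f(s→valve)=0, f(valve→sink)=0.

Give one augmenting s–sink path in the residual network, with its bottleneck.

Residual along s→junc→sink: s→junc: 7, junc→sink: 6.
Bottleneck = min = 6.

s→junc→sink, bottleneck 6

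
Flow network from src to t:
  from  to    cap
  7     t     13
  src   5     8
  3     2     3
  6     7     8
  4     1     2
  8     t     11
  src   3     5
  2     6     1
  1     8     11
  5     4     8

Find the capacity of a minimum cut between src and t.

3

Max flow = 3 (via 2 augmenting paths).
In the residual at optimum, the set reachable from src is {2, 3, 4, 5, src}.
Cut edges: 2->6 (cap 1), 4->1 (cap 2). Sum = 3.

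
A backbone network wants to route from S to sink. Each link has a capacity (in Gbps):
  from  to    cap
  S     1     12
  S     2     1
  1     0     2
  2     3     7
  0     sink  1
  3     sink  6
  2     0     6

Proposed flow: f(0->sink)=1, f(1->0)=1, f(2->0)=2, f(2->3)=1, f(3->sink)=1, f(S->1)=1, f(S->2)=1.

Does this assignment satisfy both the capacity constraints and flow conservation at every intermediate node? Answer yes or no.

No

Conservation fails at 2: inflow 1 ≠ outflow 3.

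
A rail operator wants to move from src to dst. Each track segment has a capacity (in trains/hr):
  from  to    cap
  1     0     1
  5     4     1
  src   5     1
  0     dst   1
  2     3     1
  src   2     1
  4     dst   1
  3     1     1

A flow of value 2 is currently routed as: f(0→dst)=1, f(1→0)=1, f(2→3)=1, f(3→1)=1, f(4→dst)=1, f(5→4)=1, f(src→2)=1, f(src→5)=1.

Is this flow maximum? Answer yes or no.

Yes

Residual reachable from src: {src}; dst is not reachable.
Saturated cut: src→2, src→5 with total capacity 2 = current flow value. Flow is maximum.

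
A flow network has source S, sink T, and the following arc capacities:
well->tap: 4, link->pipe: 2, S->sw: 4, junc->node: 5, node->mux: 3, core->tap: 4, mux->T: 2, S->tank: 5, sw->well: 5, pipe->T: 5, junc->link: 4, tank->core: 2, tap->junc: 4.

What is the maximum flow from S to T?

4

Augment S->tank->core->tap->junc->link->pipe->T: bottleneck 2. Total 2.
Augment S->sw->well->tap->junc->node->mux->T: bottleneck 2. Total 4.
No augmenting path remains in the residual graph.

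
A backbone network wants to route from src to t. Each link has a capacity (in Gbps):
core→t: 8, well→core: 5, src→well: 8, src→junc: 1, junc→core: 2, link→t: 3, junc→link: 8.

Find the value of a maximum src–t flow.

6

Augment src→well→core→t: bottleneck 5. Total 5.
Augment src→junc→core→t: bottleneck 1. Total 6.
No augmenting path remains in the residual graph.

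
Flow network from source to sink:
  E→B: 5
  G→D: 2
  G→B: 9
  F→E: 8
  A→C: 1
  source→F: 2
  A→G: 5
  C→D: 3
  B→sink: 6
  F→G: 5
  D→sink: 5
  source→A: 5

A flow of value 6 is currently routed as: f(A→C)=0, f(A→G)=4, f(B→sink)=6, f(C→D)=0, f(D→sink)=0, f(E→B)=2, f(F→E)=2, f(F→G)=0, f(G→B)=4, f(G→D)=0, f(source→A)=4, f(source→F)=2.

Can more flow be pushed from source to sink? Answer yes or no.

Residual path source→A→G→D→sink has bottleneck 1 > 0.
Pushing 1 along it raises the flow to 7, so the given flow is not maximum.

Yes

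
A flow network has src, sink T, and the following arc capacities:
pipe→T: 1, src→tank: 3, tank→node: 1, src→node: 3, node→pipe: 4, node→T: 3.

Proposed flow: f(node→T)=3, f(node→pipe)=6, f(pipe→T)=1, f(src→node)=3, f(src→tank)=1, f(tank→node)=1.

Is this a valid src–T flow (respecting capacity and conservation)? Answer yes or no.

No

Capacity violated on node→pipe: flow 6 > capacity 4.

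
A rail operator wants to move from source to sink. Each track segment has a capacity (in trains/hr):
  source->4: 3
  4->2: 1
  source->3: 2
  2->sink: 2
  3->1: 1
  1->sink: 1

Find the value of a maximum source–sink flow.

2

Augment source->4->2->sink: bottleneck 1. Total 1.
Augment source->3->1->sink: bottleneck 1. Total 2.
No augmenting path remains in the residual graph.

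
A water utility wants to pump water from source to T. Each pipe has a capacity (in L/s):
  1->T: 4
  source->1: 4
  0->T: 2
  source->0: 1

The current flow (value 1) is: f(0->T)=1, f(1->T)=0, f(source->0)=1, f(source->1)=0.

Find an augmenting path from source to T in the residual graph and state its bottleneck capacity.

Residual along source->1->T: source->1: 4, 1->T: 4.
Bottleneck = min = 4.

source->1->T, bottleneck 4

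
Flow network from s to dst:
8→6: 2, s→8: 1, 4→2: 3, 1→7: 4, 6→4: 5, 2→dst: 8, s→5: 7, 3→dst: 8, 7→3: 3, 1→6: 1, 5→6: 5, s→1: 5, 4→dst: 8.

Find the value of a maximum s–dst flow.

8

Augment s→1→6→4→dst: bottleneck 1. Total 1.
Augment s→1→7→3→dst: bottleneck 3. Total 4.
Augment s→5→6→4→dst: bottleneck 4. Total 8.
No augmenting path remains in the residual graph.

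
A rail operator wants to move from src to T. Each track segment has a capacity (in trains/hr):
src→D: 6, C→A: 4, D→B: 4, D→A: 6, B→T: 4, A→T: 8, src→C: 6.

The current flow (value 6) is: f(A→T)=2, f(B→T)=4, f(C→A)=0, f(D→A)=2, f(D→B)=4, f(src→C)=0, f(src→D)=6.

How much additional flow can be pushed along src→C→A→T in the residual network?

Residual capacities along the path: src→C: 6, C→A: 4, A→T: 6.
Minimum is 4.

4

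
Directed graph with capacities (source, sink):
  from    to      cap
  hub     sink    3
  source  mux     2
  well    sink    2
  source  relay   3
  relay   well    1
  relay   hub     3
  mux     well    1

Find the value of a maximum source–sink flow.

Augment source->relay->hub->sink: bottleneck 3. Total 3.
Augment source->mux->well->sink: bottleneck 1. Total 4.
No augmenting path remains in the residual graph.

4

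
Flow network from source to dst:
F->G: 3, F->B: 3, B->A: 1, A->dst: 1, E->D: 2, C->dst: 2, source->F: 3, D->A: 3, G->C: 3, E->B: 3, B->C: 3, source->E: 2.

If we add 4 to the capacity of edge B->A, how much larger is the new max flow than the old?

Original max flow = 3.
Edge B->A does not cross the min cut (source side {A, B, C, D, E, F, G, source}), so extra capacity there cannot help.
New max flow = 3. Increase = 0.

0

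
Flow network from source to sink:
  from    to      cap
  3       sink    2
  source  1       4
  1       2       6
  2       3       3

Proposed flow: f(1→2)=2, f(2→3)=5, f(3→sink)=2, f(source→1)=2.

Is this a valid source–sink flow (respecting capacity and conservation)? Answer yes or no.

No

Capacity violated on 2→3: flow 5 > capacity 3.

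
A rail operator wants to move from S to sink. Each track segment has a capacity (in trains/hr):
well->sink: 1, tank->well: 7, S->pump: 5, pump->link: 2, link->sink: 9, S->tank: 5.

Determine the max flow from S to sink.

Augment S->pump->link->sink: bottleneck 2. Total 2.
Augment S->tank->well->sink: bottleneck 1. Total 3.
No augmenting path remains in the residual graph.

3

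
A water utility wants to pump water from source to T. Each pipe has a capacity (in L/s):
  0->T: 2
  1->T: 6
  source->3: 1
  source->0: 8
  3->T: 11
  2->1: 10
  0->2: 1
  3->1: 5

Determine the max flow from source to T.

4

Augment source->0->T: bottleneck 2. Total 2.
Augment source->3->T: bottleneck 1. Total 3.
Augment source->0->2->1->T: bottleneck 1. Total 4.
No augmenting path remains in the residual graph.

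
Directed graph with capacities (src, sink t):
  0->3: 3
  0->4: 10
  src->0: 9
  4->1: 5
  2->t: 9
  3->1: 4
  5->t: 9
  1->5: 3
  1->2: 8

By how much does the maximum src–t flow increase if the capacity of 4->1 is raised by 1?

Original max flow = 8.
After raising cap(4->1), augmenting paths through that edge carry 1 more unit.
New max flow = 9. Increase = 1.

1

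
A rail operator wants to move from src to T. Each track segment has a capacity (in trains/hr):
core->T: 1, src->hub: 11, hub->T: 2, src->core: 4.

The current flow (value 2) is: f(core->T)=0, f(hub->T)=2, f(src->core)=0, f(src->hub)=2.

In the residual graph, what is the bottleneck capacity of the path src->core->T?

1

Residual capacities along the path: src->core: 4, core->T: 1.
Minimum is 1.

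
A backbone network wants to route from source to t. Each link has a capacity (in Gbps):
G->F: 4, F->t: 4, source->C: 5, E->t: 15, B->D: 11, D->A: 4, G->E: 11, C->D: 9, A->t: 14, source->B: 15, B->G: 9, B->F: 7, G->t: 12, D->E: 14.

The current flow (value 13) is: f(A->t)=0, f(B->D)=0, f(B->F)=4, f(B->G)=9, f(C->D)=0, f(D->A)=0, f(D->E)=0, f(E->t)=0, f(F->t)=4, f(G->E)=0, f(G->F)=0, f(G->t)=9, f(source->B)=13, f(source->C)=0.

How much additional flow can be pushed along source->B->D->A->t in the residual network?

Residual capacities along the path: source->B: 2, B->D: 11, D->A: 4, A->t: 14.
Minimum is 2.

2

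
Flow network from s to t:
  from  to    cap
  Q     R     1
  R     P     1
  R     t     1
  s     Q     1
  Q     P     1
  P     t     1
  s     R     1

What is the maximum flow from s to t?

2

Augment s→R→t: bottleneck 1. Total 1.
Augment s→Q→P→t: bottleneck 1. Total 2.
No augmenting path remains in the residual graph.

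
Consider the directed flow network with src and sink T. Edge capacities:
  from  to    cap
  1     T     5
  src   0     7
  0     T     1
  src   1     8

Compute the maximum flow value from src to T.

6

Augment src->0->T: bottleneck 1. Total 1.
Augment src->1->T: bottleneck 5. Total 6.
No augmenting path remains in the residual graph.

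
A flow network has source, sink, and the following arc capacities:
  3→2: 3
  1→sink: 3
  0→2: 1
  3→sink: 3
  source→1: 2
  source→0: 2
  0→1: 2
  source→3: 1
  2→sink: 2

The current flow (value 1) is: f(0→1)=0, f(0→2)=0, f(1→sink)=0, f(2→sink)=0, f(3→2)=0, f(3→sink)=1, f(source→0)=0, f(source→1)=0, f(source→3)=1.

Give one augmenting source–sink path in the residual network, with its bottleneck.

source→1→sink, bottleneck 2

Residual along source→1→sink: source→1: 2, 1→sink: 3.
Bottleneck = min = 2.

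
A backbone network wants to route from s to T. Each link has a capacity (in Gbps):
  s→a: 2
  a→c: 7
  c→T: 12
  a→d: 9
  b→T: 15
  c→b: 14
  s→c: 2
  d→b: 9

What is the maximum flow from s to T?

4

Augment s→c→T: bottleneck 2. Total 2.
Augment s→a→c→T: bottleneck 2. Total 4.
No augmenting path remains in the residual graph.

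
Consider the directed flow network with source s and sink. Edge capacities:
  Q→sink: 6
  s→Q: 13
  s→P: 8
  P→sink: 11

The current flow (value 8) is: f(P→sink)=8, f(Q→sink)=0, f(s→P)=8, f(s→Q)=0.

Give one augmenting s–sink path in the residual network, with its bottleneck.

s→Q→sink, bottleneck 6

Residual along s→Q→sink: s→Q: 13, Q→sink: 6.
Bottleneck = min = 6.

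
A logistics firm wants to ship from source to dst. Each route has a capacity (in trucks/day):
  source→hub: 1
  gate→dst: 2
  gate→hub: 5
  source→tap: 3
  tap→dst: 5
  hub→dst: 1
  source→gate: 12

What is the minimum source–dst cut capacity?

6

Max flow = 6 (via 3 augmenting paths).
In the residual at optimum, the set reachable from source is {gate, hub, source}.
Cut edges: source→tap (cap 3), gate→dst (cap 2), hub→dst (cap 1). Sum = 6.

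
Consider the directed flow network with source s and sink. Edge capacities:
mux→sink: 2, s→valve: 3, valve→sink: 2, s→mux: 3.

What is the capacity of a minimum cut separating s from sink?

4

Max flow = 4 (via 2 augmenting paths).
In the residual at optimum, the set reachable from s is {mux, s, valve}.
Cut edges: valve→sink (cap 2), mux→sink (cap 2). Sum = 4.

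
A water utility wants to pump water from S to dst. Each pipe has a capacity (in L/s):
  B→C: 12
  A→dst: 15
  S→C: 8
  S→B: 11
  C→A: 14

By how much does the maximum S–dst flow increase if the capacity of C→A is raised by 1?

Original max flow = 14.
After raising cap(C→A), augmenting paths through that edge carry 1 more unit.
New max flow = 15. Increase = 1.

1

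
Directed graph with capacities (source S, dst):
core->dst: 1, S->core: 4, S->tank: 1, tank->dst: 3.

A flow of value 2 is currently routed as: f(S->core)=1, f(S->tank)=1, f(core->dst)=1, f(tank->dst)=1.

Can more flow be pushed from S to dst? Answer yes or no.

Residual reachable from S: {S, core}; dst is not reachable.
Saturated cut: S->tank, core->dst with total capacity 2 = current flow value. Flow is maximum.

No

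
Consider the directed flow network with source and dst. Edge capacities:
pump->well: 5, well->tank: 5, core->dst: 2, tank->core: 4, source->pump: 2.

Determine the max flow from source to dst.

2

Augment source->pump->well->tank->core->dst: bottleneck 2. Total 2.
No augmenting path remains in the residual graph.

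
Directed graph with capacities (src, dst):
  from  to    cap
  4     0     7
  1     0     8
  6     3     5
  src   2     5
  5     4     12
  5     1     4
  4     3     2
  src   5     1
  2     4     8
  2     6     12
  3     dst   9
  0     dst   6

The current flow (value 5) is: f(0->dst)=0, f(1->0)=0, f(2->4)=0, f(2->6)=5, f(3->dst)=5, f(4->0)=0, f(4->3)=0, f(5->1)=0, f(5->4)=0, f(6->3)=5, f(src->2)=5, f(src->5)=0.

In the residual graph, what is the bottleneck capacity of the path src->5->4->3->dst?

1

Residual capacities along the path: src->5: 1, 5->4: 12, 4->3: 2, 3->dst: 4.
Minimum is 1.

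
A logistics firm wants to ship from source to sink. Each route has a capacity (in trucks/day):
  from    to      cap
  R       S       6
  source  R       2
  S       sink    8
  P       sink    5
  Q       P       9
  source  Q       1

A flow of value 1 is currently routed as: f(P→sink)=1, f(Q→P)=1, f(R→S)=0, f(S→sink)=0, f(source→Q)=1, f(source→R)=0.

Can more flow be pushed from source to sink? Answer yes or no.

Yes

Residual path source→R→S→sink has bottleneck 2 > 0.
Pushing 2 along it raises the flow to 3, so the given flow is not maximum.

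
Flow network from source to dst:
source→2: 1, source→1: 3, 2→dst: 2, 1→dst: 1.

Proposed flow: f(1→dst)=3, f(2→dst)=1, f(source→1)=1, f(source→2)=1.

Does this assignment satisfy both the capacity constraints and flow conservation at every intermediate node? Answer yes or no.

Capacity violated on 1→dst: flow 3 > capacity 1.

No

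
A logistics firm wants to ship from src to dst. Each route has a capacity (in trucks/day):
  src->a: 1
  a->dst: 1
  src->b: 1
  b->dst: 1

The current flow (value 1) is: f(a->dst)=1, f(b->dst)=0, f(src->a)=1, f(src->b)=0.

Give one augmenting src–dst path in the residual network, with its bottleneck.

src->b->dst, bottleneck 1

Residual along src->b->dst: src->b: 1, b->dst: 1.
Bottleneck = min = 1.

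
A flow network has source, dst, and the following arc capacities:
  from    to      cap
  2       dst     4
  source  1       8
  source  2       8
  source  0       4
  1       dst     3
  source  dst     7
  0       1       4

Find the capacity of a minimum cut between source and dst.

14

Max flow = 14 (via 3 augmenting paths).
In the residual at optimum, the set reachable from source is {0, 1, 2, source}.
Cut edges: source->dst (cap 7), 2->dst (cap 4), 1->dst (cap 3). Sum = 14.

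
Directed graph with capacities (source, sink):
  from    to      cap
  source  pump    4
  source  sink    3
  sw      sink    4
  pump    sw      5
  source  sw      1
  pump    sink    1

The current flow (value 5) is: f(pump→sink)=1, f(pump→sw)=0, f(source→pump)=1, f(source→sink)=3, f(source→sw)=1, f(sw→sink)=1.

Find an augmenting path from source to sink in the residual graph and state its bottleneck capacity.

source→pump→sw→sink, bottleneck 3

Residual along source→pump→sw→sink: source→pump: 3, pump→sw: 5, sw→sink: 3.
Bottleneck = min = 3.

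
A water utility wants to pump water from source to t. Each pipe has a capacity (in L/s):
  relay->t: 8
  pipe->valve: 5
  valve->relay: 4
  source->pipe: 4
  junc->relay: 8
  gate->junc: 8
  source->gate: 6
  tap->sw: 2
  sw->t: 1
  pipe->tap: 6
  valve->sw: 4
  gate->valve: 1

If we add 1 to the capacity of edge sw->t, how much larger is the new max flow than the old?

1

Original max flow = 9.
After raising cap(sw->t), augmenting paths through that edge carry 1 more unit.
New max flow = 10. Increase = 1.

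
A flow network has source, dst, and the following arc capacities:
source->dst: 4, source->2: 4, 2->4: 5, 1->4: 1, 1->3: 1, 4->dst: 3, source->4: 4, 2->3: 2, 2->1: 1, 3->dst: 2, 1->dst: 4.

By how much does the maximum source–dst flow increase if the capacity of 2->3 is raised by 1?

Original max flow = 10.
Even with extra capacity on 2->3, another cut of capacity 10 remains binding.
New max flow = 10. Increase = 0.

0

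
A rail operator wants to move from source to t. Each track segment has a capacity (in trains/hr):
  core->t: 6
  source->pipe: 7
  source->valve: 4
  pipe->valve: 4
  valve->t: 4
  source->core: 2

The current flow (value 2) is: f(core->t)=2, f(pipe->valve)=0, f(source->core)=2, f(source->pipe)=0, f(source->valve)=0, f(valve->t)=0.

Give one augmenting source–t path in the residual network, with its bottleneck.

source->valve->t, bottleneck 4

Residual along source->valve->t: source->valve: 4, valve->t: 4.
Bottleneck = min = 4.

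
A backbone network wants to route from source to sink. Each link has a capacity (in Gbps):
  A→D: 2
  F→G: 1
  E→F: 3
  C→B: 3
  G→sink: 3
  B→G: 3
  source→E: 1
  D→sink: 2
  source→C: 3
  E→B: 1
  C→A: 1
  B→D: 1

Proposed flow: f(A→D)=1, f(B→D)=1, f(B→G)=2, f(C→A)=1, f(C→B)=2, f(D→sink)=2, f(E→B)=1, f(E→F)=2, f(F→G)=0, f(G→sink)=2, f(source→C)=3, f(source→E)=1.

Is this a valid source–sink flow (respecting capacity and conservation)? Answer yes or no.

Conservation fails at E: inflow 1 ≠ outflow 3.

No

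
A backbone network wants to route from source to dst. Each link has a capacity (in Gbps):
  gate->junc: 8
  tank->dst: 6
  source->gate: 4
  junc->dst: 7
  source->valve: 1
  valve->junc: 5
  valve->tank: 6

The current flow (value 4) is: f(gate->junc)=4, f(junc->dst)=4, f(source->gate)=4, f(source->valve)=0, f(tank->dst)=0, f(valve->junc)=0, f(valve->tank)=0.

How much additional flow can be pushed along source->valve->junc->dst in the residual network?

1

Residual capacities along the path: source->valve: 1, valve->junc: 5, junc->dst: 3.
Minimum is 1.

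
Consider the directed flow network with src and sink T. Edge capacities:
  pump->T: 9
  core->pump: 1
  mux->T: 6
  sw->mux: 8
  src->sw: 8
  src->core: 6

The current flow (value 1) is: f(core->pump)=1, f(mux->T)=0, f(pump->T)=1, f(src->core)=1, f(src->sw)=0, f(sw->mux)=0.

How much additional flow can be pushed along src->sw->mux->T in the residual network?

6

Residual capacities along the path: src->sw: 8, sw->mux: 8, mux->T: 6.
Minimum is 6.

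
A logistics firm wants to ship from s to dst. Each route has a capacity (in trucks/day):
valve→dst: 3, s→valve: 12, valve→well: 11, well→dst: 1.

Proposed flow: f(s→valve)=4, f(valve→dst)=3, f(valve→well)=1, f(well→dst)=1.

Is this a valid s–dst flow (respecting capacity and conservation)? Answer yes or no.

Every edge has 0 ≤ f(e) ≤ cap(e).
At each intermediate node, inflow equals outflow.

Yes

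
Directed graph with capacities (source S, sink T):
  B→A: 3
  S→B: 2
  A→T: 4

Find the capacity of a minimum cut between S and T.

Max flow = 2 (via 1 augmenting path).
In the residual at optimum, the set reachable from S is {S}.
Cut edges: S→B (cap 2). Sum = 2.

2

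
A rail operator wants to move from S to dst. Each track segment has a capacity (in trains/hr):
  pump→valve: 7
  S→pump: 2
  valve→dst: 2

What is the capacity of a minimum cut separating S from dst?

Max flow = 2 (via 1 augmenting path).
In the residual at optimum, the set reachable from S is {S}.
Cut edges: S→pump (cap 2). Sum = 2.

2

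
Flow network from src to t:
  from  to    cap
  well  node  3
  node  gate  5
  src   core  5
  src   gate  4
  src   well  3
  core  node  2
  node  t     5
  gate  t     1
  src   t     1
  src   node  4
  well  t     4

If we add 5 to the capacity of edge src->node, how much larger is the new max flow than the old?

Original max flow = 10.
Edge src->node does not cross the min cut (source side {core, gate, node, src}), so extra capacity there cannot help.
New max flow = 10. Increase = 0.

0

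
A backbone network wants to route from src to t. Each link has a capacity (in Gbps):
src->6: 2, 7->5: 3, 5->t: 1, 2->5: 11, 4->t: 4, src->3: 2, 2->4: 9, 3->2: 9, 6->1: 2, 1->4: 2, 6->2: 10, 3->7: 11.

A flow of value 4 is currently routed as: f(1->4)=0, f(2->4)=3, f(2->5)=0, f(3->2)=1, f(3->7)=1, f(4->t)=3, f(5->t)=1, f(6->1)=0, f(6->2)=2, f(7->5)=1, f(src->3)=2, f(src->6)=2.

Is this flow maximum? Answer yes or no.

Yes

Residual reachable from src: {src}; t is not reachable.
Saturated cut: src->3, src->6 with total capacity 4 = current flow value. Flow is maximum.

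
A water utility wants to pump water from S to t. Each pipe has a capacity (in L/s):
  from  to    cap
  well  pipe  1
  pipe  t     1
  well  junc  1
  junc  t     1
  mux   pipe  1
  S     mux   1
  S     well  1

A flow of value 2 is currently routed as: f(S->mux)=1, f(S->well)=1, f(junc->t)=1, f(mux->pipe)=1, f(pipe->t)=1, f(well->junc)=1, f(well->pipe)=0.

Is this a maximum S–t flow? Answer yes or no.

Residual reachable from S: {S}; t is not reachable.
Saturated cut: S->well, S->mux with total capacity 2 = current flow value. Flow is maximum.

Yes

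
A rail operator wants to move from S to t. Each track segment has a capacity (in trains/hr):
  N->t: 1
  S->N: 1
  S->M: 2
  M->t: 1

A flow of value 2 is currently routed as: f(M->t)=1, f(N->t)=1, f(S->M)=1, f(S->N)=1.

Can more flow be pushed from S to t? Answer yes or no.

No

Residual reachable from S: {M, S}; t is not reachable.
Saturated cut: S->N, M->t with total capacity 2 = current flow value. Flow is maximum.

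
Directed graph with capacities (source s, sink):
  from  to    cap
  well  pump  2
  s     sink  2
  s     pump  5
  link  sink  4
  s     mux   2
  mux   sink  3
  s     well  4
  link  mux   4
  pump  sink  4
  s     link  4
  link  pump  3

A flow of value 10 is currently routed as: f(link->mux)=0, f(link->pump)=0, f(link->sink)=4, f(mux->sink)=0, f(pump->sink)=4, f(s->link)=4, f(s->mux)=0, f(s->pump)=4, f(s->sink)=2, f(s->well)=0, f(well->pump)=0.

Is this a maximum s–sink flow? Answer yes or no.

Residual path s->mux->sink has bottleneck 2 > 0.
Pushing 2 along it raises the flow to 12, so the given flow is not maximum.

No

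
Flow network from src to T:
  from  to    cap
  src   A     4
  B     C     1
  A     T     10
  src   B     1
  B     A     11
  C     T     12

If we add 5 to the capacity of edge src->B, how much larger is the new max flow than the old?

5

Original max flow = 5.
After raising cap(src->B), augmenting paths through that edge carry 5 more units.
New max flow = 10. Increase = 5.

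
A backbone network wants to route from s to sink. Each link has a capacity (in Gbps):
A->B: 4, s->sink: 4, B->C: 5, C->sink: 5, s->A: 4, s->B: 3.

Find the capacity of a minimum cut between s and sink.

9

Max flow = 9 (via 3 augmenting paths).
In the residual at optimum, the set reachable from s is {A, B, s}.
Cut edges: s->sink (cap 4), B->C (cap 5). Sum = 9.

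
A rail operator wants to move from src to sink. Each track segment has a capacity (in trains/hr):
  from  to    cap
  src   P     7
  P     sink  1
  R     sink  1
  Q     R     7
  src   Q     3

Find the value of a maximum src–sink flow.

Augment src→P→sink: bottleneck 1. Total 1.
Augment src→Q→R→sink: bottleneck 1. Total 2.
No augmenting path remains in the residual graph.

2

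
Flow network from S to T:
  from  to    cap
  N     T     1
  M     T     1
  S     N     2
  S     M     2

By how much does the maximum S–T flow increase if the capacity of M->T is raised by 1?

1

Original max flow = 2.
After raising cap(M->T), augmenting paths through that edge carry 1 more unit.
New max flow = 3. Increase = 1.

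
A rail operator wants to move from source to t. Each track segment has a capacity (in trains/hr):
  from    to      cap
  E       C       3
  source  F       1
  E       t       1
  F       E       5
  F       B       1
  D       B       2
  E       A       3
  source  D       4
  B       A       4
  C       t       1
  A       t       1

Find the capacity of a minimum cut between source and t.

2

Max flow = 2 (via 2 augmenting paths).
In the residual at optimum, the set reachable from source is {A, B, D, source}.
Cut edges: source->F (cap 1), A->t (cap 1). Sum = 2.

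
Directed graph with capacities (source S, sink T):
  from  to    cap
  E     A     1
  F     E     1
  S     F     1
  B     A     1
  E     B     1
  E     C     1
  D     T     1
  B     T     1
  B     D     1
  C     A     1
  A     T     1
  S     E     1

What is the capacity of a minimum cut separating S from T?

Max flow = 2 (via 2 augmenting paths).
In the residual at optimum, the set reachable from S is {S}.
Cut edges: S->F (cap 1), S->E (cap 1). Sum = 2.

2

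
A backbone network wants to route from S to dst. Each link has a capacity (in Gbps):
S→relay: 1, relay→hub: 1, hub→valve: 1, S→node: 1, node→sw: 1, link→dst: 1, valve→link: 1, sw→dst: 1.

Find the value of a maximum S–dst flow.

Augment S→node→sw→dst: bottleneck 1. Total 1.
Augment S→relay→hub→valve→link→dst: bottleneck 1. Total 2.
No augmenting path remains in the residual graph.

2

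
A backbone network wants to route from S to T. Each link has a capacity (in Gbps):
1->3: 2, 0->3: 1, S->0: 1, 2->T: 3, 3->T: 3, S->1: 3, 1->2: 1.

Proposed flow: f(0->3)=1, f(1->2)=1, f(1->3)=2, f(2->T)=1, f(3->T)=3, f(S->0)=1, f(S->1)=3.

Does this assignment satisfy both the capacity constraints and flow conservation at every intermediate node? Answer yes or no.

Yes

Every edge has 0 ≤ f(e) ≤ cap(e).
At each intermediate node, inflow equals outflow.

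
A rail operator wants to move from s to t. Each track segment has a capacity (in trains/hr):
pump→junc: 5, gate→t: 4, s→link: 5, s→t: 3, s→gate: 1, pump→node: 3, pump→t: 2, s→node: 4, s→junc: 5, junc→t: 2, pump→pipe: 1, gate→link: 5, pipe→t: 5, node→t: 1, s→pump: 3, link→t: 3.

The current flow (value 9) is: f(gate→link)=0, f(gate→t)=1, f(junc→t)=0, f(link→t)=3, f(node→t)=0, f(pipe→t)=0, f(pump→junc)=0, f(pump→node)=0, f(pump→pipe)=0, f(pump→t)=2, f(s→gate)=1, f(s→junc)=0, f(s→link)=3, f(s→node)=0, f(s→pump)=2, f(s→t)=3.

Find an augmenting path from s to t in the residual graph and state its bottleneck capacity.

Residual along s→node→t: s→node: 4, node→t: 1.
Bottleneck = min = 1.

s→node→t, bottleneck 1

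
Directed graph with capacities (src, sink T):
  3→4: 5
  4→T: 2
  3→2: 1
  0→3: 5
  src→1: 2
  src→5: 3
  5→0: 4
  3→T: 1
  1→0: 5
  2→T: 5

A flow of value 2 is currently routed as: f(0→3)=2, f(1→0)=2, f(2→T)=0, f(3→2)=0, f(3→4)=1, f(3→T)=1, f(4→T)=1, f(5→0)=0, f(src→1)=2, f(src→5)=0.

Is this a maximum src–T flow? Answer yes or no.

No

Residual path src→5→0→3→4→T has bottleneck 1 > 0.
Pushing 1 along it raises the flow to 3, so the given flow is not maximum.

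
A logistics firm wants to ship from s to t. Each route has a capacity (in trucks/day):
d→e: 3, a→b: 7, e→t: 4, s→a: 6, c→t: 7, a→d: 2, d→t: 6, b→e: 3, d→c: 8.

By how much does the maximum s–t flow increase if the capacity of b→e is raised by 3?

Original max flow = 5.
After raising cap(b→e), augmenting paths through that edge carry 1 more unit.
New max flow = 6. Increase = 1.

1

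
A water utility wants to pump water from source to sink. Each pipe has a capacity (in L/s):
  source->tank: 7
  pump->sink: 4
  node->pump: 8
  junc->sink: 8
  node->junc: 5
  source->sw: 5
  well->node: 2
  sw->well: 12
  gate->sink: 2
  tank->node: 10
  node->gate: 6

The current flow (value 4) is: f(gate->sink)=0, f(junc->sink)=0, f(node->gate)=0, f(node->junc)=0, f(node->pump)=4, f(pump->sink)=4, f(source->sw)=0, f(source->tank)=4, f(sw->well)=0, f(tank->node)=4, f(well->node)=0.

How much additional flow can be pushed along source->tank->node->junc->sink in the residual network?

Residual capacities along the path: source->tank: 3, tank->node: 6, node->junc: 5, junc->sink: 8.
Minimum is 3.

3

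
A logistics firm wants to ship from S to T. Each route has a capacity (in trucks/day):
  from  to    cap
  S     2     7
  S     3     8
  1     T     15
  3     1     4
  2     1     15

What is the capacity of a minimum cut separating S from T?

Max flow = 11 (via 2 augmenting paths).
In the residual at optimum, the set reachable from S is {3, S}.
Cut edges: S->2 (cap 7), 3->1 (cap 4). Sum = 11.

11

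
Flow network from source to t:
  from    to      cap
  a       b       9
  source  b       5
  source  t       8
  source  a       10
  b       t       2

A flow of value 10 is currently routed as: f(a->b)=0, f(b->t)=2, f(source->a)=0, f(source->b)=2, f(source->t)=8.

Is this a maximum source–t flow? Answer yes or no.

Yes

Residual reachable from source: {a, b, source}; t is not reachable.
Saturated cut: source->t, b->t with total capacity 10 = current flow value. Flow is maximum.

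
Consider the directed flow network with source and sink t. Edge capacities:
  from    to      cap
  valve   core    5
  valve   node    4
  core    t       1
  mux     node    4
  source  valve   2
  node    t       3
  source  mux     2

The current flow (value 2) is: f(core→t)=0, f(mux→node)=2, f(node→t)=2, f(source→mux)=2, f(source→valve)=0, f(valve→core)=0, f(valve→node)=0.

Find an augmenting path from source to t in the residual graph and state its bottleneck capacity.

Residual along source→valve→node→t: source→valve: 2, valve→node: 4, node→t: 1.
Bottleneck = min = 1.

source→valve→node→t, bottleneck 1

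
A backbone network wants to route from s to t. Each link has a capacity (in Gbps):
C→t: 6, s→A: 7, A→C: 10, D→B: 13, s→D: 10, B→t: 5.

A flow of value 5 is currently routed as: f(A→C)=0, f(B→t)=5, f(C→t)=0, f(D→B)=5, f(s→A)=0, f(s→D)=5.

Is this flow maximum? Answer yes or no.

Residual path s→A→C→t has bottleneck 6 > 0.
Pushing 6 along it raises the flow to 11, so the given flow is not maximum.

No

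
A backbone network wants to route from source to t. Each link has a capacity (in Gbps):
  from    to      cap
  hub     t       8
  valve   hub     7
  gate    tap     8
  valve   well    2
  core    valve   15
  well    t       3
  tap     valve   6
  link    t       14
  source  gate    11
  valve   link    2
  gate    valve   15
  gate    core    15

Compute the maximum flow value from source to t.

Augment source→gate→valve→hub→t: bottleneck 7. Total 7.
Augment source→gate→valve→link→t: bottleneck 2. Total 9.
Augment source→gate→valve→well→t: bottleneck 2. Total 11.
No augmenting path remains in the residual graph.

11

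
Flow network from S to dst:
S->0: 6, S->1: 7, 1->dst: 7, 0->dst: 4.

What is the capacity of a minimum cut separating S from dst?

Max flow = 11 (via 2 augmenting paths).
In the residual at optimum, the set reachable from S is {0, S}.
Cut edges: S->1 (cap 7), 0->dst (cap 4). Sum = 11.

11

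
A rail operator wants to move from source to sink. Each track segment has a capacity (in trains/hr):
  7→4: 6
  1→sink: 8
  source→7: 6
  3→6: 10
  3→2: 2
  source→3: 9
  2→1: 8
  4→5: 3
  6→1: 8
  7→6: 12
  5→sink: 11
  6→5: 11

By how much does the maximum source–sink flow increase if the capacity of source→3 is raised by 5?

Original max flow = 15.
After raising cap(source→3), augmenting paths through that edge carry 3 more units.
New max flow = 18. Increase = 3.

3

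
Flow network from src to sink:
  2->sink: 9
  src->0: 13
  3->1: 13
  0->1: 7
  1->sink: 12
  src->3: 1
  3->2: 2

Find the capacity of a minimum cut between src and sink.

Max flow = 8 (via 2 augmenting paths).
In the residual at optimum, the set reachable from src is {0, src}.
Cut edges: src->3 (cap 1), 0->1 (cap 7). Sum = 8.

8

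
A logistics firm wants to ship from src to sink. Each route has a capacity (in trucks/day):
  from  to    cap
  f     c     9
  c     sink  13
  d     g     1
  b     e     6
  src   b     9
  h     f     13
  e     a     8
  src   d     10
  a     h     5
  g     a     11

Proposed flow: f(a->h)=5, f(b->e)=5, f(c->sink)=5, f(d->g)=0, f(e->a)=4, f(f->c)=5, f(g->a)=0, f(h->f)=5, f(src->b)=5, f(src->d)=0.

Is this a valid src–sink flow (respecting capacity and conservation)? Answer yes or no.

No

Conservation fails at e: inflow 5 ≠ outflow 4.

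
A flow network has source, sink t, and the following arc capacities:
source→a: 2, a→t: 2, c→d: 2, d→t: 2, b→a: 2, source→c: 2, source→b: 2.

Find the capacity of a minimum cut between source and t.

4

Max flow = 4 (via 2 augmenting paths).
In the residual at optimum, the set reachable from source is {a, b, source}.
Cut edges: source→c (cap 2), a→t (cap 2). Sum = 4.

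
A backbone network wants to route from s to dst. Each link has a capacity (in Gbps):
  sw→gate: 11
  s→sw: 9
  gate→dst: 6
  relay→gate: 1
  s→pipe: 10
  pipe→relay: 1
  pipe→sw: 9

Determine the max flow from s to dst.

Augment s→sw→gate→dst: bottleneck 6. Total 6.
No augmenting path remains in the residual graph.

6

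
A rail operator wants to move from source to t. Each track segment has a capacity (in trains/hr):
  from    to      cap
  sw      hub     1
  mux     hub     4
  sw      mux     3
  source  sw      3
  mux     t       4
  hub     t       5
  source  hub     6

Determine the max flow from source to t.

8

Augment source→hub→t: bottleneck 5. Total 5.
Augment source→sw→mux→t: bottleneck 3. Total 8.
No augmenting path remains in the residual graph.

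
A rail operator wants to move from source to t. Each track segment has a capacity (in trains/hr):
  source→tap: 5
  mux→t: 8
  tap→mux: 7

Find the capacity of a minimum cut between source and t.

5

Max flow = 5 (via 1 augmenting path).
In the residual at optimum, the set reachable from source is {source}.
Cut edges: source→tap (cap 5). Sum = 5.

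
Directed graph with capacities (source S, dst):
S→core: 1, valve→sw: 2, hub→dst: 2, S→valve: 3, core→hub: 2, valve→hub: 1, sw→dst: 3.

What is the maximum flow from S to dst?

Augment S→core→hub→dst: bottleneck 1. Total 1.
Augment S→valve→hub→dst: bottleneck 1. Total 2.
Augment S→valve→sw→dst: bottleneck 2. Total 4.
No augmenting path remains in the residual graph.

4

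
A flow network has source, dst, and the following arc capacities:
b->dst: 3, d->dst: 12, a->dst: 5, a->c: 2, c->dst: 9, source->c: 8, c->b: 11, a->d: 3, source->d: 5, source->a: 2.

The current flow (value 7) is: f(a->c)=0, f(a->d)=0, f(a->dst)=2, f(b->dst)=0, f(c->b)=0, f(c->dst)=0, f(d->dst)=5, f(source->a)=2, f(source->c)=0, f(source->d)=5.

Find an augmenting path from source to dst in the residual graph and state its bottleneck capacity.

source->c->dst, bottleneck 8

Residual along source->c->dst: source->c: 8, c->dst: 9.
Bottleneck = min = 8.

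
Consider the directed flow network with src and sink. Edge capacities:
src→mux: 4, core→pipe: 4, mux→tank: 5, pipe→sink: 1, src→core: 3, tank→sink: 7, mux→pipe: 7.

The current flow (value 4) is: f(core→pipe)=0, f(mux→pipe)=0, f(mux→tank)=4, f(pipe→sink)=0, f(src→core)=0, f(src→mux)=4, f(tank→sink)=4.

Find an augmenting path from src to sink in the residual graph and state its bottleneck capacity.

src→core→pipe→sink, bottleneck 1

Residual along src→core→pipe→sink: src→core: 3, core→pipe: 4, pipe→sink: 1.
Bottleneck = min = 1.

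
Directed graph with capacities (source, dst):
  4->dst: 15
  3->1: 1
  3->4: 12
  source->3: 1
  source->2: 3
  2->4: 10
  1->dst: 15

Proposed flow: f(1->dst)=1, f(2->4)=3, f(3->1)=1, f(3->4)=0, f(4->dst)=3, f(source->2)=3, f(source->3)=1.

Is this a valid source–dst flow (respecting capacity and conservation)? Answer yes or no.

Every edge has 0 ≤ f(e) ≤ cap(e).
At each intermediate node, inflow equals outflow.

Yes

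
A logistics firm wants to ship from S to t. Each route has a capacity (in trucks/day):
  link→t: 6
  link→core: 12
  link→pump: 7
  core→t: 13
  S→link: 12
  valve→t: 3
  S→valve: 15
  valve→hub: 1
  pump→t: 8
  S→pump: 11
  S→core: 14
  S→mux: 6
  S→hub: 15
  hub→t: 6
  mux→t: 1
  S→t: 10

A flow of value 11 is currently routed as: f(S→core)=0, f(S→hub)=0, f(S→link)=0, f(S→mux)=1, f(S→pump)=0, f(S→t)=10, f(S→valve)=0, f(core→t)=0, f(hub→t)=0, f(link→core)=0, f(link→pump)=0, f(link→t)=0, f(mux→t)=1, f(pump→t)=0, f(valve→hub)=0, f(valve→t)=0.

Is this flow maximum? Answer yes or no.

Residual path S→link→t has bottleneck 6 > 0.
Pushing 6 along it raises the flow to 17, so the given flow is not maximum.

No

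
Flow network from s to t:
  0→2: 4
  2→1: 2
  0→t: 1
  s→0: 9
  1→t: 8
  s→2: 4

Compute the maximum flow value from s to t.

Augment s→0→t: bottleneck 1. Total 1.
Augment s→2→1→t: bottleneck 2. Total 3.
No augmenting path remains in the residual graph.

3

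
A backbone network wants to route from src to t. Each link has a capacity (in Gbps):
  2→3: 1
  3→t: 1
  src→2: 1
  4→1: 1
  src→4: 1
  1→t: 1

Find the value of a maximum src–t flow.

2

Augment src→4→1→t: bottleneck 1. Total 1.
Augment src→2→3→t: bottleneck 1. Total 2.
No augmenting path remains in the residual graph.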